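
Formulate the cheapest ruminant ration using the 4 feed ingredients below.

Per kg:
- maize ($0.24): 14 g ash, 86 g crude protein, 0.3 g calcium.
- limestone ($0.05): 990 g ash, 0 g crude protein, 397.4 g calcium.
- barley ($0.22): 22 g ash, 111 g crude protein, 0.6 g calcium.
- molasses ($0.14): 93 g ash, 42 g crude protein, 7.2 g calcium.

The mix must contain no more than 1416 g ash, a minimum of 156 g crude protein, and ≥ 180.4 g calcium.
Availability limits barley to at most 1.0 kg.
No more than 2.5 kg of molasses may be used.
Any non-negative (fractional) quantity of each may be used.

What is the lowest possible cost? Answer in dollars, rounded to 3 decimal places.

Let x1 = kg of maize, x2 = kg of limestone, x3 = kg of barley, x4 = kg of molasses.
Minimize 0.24x1 + 0.05x2 + 0.22x3 + 0.14x4 with:
  14x1 + 990x2 + 22x3 + 93x4 ≤ 1416   (ash)
  86x1 + 111x3 + 42x4 ≥ 156   (crude protein)
  0.3x1 + 397.4x2 + 0.6x3 + 7.2x4 ≥ 180.4   (calcium)
  x3 ≤ 1
  x4 ≤ 2.5
  x1, x2, x3, x4 ≥ 0.
At the optimum only maize, limestone, barley are positive (molasses = 0). The crude protein, calcium, the barley cap requirements are met with equality.
So maize = 0.5233 kg, limestone = 0.452 kg, barley = 1 kg.
Objective = 0.24·0.5233 + 0.05·0.452 + 0.22·1 = 0.36819.

$0.368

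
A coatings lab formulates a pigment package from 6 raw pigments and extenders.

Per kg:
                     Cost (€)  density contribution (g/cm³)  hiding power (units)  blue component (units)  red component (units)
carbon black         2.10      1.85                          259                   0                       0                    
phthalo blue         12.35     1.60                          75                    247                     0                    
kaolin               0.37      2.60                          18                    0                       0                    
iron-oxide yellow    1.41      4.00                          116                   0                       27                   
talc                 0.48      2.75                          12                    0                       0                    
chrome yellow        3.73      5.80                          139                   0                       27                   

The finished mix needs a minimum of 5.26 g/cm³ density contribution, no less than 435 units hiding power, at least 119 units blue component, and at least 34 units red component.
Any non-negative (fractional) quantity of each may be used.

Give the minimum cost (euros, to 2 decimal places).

Let x1 = kg of carbon black, x2 = kg of phthalo blue, x3 = kg of kaolin, x4 = kg of iron-oxide yellow, x5 = kg of talc, x6 = kg of chrome yellow.
Minimize 2.1x1 + 12.35x2 + 0.37x3 + 1.41x4 + 0.48x5 + 3.73x6 with:
  1.85x1 + 1.6x2 + 2.6x3 + 4x4 + 2.75x5 + 5.8x6 ≥ 5.26   (density contribution)
  259x1 + 75x2 + 18x3 + 116x4 + 12x5 + 139x6 ≥ 435   (hiding power)
  247x2 ≥ 119   (blue component)
  27x4 + 27x6 ≥ 34   (red component)
  x1, x2, x3, x4, x5, x6 ≥ 0.
The cheapest feasible vertex uses only carbon black, phthalo blue, iron-oxide yellow; kaolin, talc, chrome yellow are not used. There the hiding power, blue component, red component constraints are tight.
So carbon black = 0.976 kg, phthalo blue = 0.4818 kg, iron-oxide yellow = 1.259 kg.
Objective = 2.1·0.976 + 12.35·0.4818 + 1.41·1.259 = 9.77502.

€9.78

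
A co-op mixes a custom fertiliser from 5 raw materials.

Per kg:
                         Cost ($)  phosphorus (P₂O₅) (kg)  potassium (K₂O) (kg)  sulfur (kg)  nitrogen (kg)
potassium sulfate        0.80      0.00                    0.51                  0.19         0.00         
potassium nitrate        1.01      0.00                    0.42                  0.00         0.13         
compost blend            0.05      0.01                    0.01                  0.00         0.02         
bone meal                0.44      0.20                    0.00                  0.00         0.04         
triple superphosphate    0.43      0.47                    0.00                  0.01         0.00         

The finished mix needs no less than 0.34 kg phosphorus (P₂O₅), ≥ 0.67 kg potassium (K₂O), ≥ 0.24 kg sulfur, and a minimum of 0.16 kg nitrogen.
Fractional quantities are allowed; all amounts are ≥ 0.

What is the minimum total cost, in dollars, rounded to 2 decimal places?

$1.63

Let x1 = kg of potassium sulfate, x2 = kg of potassium nitrate, x3 = kg of compost blend, x4 = kg of bone meal, x5 = kg of triple superphosphate.
Minimise 0.8x1 + 1.01x2 + 0.05x3 + 0.44x4 + 0.43x5 with:
  0.01x3 + 0.2x4 + 0.47x5 ≥ 0.34   (phosphorus (P₂O₅))
  0.51x1 + 0.42x2 + 0.01x3 ≥ 0.67   (potassium (K₂O))
  0.19x1 + 0.01x5 ≥ 0.24   (sulfur)
  0.13x2 + 0.02x3 + 0.04x4 ≥ 0.16   (nitrogen)
  x1, x2, x3, x4, x5 ≥ 0.
The cheapest feasible vertex uses only potassium sulfate, compost blend, triple superphosphate; potassium nitrate, bone meal are not used. The phosphorus (P₂O₅), sulfur, nitrogen requirements are met with equality.
So potassium sulfate = 1.234 kg, compost blend = 8 kg, triple superphosphate = 0.5532 kg.
Total cost: 0.8·1.234 + 0.05·8 + 0.43·0.5532 = 1.6251.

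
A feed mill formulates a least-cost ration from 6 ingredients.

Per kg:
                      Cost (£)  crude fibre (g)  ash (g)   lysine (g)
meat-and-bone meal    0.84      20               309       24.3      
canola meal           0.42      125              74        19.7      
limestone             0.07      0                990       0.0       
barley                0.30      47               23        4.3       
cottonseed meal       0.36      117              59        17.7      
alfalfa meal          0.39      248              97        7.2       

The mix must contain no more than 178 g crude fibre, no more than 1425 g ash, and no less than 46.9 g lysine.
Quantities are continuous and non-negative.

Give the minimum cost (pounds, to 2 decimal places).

Let x1 = kg of meat-and-bone meal, x2 = kg of canola meal, x3 = kg of limestone, x4 = kg of barley, x5 = kg of cottonseed meal, x6 = kg of alfalfa meal.
min 0.84x1 + 0.42x2 + 0.07x3 + 0.3x4 + 0.36x5 + 0.39x6 with:
  20x1 + 125x2 + 47x4 + 117x5 + 248x6 ≤ 178   (crude fibre)
  309x1 + 74x2 + 990x3 + 23x4 + 59x5 + 97x6 ≤ 1425   (ash)
  24.3x1 + 19.7x2 + 4.3x4 + 17.7x5 + 7.2x6 ≥ 46.9   (lysine)
  x1, x2, x3, x4, x5, x6 ≥ 0.
At the optimum only meat-and-bone meal, cottonseed meal are positive (canola meal, limestone, barley, alfalfa meal = 0). The crude fibre and lysine requirements are met with equality.
That vertex is x1 = 0.9388, x5 = 1.361.
Total cost: 0.84·0.9388 + 0.36·1.361 = 1.2786.

£1.28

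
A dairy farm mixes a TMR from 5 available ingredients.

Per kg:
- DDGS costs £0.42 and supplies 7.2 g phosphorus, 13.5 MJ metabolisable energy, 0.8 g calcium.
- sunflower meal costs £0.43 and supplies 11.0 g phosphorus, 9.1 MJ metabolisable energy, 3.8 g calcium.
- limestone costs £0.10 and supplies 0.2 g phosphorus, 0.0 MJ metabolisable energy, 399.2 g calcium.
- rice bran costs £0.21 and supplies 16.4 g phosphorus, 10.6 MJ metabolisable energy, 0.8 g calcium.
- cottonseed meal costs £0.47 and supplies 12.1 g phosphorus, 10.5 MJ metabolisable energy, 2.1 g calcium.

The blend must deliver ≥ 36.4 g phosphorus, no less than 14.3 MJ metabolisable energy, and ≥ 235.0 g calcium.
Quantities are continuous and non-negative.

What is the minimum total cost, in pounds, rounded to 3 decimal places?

Set it up as a linear program. Let x1 = kg of DDGS, x2 = kg of sunflower meal, x3 = kg of limestone, x4 = kg of rice bran, x5 = kg of cottonseed meal.
Minimize 0.42x1 + 0.43x2 + 0.1x3 + 0.21x4 + 0.47x5 s.t.:
  7.2x1 + 11x2 + 0.2x3 + 16.4x4 + 12.1x5 ≥ 36.4   (phosphorus)
  13.5x1 + 9.1x2 + 10.6x4 + 10.5x5 ≥ 14.3   (metabolisable energy)
  0.8x1 + 3.8x2 + 399.2x3 + 0.8x4 + 2.1x5 ≥ 235   (calcium)
  x1, x2, x3, x4, x5 ≥ 0.
The minimum-cost mix takes nothing from DDGS, sunflower meal, cottonseed meal — only limestone, rice bran. There the phosphorus and calcium constraints are tight.
That vertex is x3 = 0.5842, x4 = 2.212.
Cost = 0.1·0.5842 + 0.21·2.212 = 0.52294.

£0.523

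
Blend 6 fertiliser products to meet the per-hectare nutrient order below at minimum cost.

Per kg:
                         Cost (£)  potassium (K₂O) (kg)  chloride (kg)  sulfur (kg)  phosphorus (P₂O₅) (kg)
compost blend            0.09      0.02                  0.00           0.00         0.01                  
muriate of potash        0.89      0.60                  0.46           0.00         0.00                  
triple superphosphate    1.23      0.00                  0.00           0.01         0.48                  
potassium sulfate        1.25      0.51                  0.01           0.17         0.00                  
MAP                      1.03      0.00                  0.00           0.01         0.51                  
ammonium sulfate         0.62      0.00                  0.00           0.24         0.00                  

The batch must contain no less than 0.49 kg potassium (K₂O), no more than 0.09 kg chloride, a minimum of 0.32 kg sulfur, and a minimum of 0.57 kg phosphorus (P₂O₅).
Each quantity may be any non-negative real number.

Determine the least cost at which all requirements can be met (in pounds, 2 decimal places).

Let x1 = kg of compost blend, x2 = kg of muriate of potash, x3 = kg of triple superphosphate, x4 = kg of potassium sulfate, x5 = kg of MAP, x6 = kg of ammonium sulfate.
Minimise 0.09x1 + 0.89x2 + 1.23x3 + 1.25x4 + 1.03x5 + 0.62x6 subject to:
  0.02x1 + 0.6x2 + 0.51x4 ≥ 0.49   (potassium (K₂O))
  0.46x2 + 0.01x4 ≤ 0.09   (chloride)
  0.01x3 + 0.17x4 + 0.01x5 + 0.24x6 ≥ 0.32   (sulfur)
  0.01x1 + 0.48x3 + 0.51x5 ≥ 0.57   (phosphorus (P₂O₅))
  x1, x2, x3, x4, x5, x6 ≥ 0.
The minimum-cost mix takes nothing from compost blend, triple superphosphate — only muriate of potash, potassium sulfate, MAP, ammonium sulfate. The potassium (K₂O), chloride, sulfur, phosphorus (P₂O₅) requirements are met with equality.
So muriate of potash = 0.1794 kg, potassium sulfate = 0.7498 kg, MAP = 1.118 kg, ammonium sulfate = 0.7557 kg.
Objective = 0.89·0.1794 + 1.25·0.7498 + 1.03·1.118 + 0.62·0.7557 = 2.7170.

£2.72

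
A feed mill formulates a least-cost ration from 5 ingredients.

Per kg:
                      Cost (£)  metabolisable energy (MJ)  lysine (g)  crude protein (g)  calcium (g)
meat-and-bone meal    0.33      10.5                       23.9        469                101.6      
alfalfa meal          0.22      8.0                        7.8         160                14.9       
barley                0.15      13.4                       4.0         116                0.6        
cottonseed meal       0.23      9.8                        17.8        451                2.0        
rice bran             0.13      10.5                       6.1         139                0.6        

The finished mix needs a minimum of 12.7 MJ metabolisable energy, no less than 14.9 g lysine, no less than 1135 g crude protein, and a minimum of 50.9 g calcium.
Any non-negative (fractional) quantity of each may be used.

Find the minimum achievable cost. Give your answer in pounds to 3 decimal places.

Let x1 = kg of meat-and-bone meal, x2 = kg of alfalfa meal, x3 = kg of barley, x4 = kg of cottonseed meal, x5 = kg of rice bran.
Minimize 0.33x1 + 0.22x2 + 0.15x3 + 0.23x4 + 0.13x5 subject to:
  10.5x1 + 8x2 + 13.4x3 + 9.8x4 + 10.5x5 ≥ 12.7   (metabolisable energy)
  23.9x1 + 7.8x2 + 4x3 + 17.8x4 + 6.1x5 ≥ 14.9   (lysine)
  469x1 + 160x2 + 116x3 + 451x4 + 139x5 ≥ 1135   (crude protein)
  101.6x1 + 14.9x2 + 0.6x3 + 2x4 + 0.6x5 ≥ 50.9   (calcium)
  x1, x2, x3, x4, x5 ≥ 0.
At the optimum only meat-and-bone meal, cottonseed meal are positive (alfalfa meal, barley, rice bran = 0). There the crude protein and calcium constraints are tight.
Optimal quantities: meat-and-bone meal = 0.4609 kg, cottonseed meal = 2.037 kg.
Hence cost = 0.33·0.4609 + 0.23·2.037 = £0.62061.

£0.621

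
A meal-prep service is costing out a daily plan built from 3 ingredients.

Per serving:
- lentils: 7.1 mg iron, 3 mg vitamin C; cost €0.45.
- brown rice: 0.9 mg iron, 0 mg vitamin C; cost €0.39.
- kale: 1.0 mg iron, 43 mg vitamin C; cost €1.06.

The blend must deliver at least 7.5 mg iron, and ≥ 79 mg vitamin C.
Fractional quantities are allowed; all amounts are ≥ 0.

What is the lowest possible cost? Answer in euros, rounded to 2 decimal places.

Set it up as a linear program. Let x1 = servings of lentils, x2 = servings of brown rice, x3 = servings of kale.
Minimise 0.45x1 + 0.39x2 + 1.06x3 subject to:
  7.1x1 + 0.9x2 + 1x3 ≥ 7.5   (iron)
  3x1 + 43x3 ≥ 79   (vitamin C)
  x1, x2, x3 ≥ 0.
The minimum-cost mix takes nothing from brown rice — only lentils, kale. There the iron and vitamin C constraints are tight.
Optimal quantities: lentils = 0.8055 servings, kale = 1.781 servings.
Total cost: 0.45·0.8055 + 1.06·1.781 = 2.2503.

€2.25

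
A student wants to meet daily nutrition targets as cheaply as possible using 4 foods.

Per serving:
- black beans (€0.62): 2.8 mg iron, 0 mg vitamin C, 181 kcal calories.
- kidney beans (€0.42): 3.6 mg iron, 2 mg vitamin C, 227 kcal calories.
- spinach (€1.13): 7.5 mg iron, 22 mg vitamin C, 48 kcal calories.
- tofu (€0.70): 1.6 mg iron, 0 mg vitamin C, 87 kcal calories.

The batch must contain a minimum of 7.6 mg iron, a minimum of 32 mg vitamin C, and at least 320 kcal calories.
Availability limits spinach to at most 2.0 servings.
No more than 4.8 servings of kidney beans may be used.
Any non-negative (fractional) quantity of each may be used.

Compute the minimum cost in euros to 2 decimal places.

This is a linear program. Let x1 = servings of black beans, x2 = servings of kidney beans, x3 = servings of spinach, x4 = servings of tofu.
Minimize 0.62x1 + 0.42x2 + 1.13x3 + 0.7x4 with:
  2.8x1 + 3.6x2 + 7.5x3 + 1.6x4 ≥ 7.6   (iron)
  2x2 + 22x3 ≥ 32   (vitamin C)
  181x1 + 227x2 + 48x3 + 87x4 ≥ 320   (calories)
  x3 ≤ 2
  x2 ≤ 4.8
  x1, x2, x3, x4 ≥ 0.
The optimal basis is {kidney beans, spinach}; black beans, tofu drop out. The vitamin C and calories requirements are met with equality.
That vertex is x2 = 1.124, x3 = 1.352.
Cost = 0.42·1.124 + 1.13·1.352 = 1.9998.

€2.00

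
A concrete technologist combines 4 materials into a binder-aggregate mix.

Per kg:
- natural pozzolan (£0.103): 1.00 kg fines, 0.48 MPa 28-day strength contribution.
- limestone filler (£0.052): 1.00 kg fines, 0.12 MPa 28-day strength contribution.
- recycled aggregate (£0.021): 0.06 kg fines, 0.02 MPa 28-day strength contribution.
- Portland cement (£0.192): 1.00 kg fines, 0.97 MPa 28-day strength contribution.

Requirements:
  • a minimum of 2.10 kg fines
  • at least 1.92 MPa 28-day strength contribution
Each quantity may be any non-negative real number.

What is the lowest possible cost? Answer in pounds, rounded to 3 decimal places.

Let x1 = kg of natural pozzolan, x2 = kg of limestone filler, x3 = kg of recycled aggregate, x4 = kg of Portland cement.
Minimize 0.103x1 + 0.052x2 + 0.021x3 + 0.192x4 subject to:
  1x1 + 1x2 + 0.06x3 + 1x4 ≥ 2.1   (fines)
  0.48x1 + 0.12x2 + 0.02x3 + 0.97x4 ≥ 1.92   (28-day strength contribution)
  x1, x2, x3, x4 ≥ 0.
The cheapest feasible vertex uses only natural pozzolan, Portland cement; limestone filler, recycled aggregate are not used. Binding constraints: fines and 28-day strength contribution.
So natural pozzolan = 0.2388 kg, Portland cement = 1.861 kg.
Cost = 0.103·0.2388 + 0.192·1.861 = 0.38191.

£0.382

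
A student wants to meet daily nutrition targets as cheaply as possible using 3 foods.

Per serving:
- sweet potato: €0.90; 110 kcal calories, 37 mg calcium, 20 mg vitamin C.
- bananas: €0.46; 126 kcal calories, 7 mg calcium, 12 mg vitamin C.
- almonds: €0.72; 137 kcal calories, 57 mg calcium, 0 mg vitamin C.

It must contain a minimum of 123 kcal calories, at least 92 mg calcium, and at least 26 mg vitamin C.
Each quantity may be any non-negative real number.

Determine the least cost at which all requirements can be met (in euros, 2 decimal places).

€1.72

Let x1 = servings of sweet potato, x2 = servings of bananas, x3 = servings of almonds.
Minimize 0.9x1 + 0.46x2 + 0.72x3 with:
  110x1 + 126x2 + 137x3 ≥ 123   (calories)
  37x1 + 7x2 + 57x3 ≥ 92   (calcium)
  20x1 + 12x2 ≥ 26   (vitamin C)
  x1, x2, x3 ≥ 0.
The optimal basis is {sweet potato, almonds}; bananas drops out. The calcium and vitamin C requirements are met with equality.
Optimal quantities: sweet potato = 1.3 servings, almonds = 0.7702 servings.
Total cost: 0.9·1.3 + 0.72·0.7702 = 1.7245.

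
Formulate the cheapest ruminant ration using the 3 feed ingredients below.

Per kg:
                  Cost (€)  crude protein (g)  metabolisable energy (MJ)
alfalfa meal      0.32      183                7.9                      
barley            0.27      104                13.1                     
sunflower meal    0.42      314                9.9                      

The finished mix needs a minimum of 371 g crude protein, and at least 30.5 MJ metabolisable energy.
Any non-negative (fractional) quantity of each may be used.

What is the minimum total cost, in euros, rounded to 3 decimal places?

Let x1 = kg of alfalfa meal, x2 = kg of barley, x3 = kg of sunflower meal.
min 0.32x1 + 0.27x2 + 0.42x3 s.t.:
  183x1 + 104x2 + 314x3 ≥ 371   (crude protein)
  7.9x1 + 13.1x2 + 9.9x3 ≥ 30.5   (metabolisable energy)
  x1, x2, x3 ≥ 0.
The cheapest feasible vertex uses only barley, sunflower meal; alfalfa meal is not used. Binding constraints: crude protein and metabolisable energy.
So barley = 1.915 kg, sunflower meal = 0.5474 kg.
Objective = 0.27·1.915 + 0.42·0.5474 = 0.74696.

€0.747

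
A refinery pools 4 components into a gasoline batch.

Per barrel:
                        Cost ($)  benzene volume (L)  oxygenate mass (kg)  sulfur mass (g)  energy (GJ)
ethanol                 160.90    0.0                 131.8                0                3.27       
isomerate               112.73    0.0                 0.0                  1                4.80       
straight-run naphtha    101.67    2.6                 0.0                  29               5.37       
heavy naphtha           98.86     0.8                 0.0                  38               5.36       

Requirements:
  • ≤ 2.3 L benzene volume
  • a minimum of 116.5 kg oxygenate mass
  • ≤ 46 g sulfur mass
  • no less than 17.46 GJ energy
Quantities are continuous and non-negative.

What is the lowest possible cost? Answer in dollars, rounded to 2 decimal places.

$450.16

Treat it as an LP. Let x1 = barrels of ethanol, x2 = barrels of isomerate, x3 = barrels of straight-run naphtha, x4 = barrels of heavy naphtha.
Minimise 160.9x1 + 112.73x2 + 101.67x3 + 98.86x4 subject to:
  2.6x3 + 0.8x4 ≤ 2.3   (benzene volume)
  131.8x1 ≥ 116.5   (oxygenate mass)
  1x2 + 29x3 + 38x4 ≤ 46   (sulfur mass)
  3.27x1 + 4.8x2 + 5.37x3 + 5.36x4 ≥ 17.46   (energy)
  x1, x2, x3, x4 ≥ 0.
All 4 inputs are positive at the optimum. Binding constraints: benzene volume, oxygenate mass, sulfur mass, energy.
Optimal quantities: ethanol = 0.88392 barrels, isomerate = 1.5462 barrels, straight-run naphtha = 0.68567 barrels, heavy naphtha = 0.64656 barrels.
Total cost: 160.9·0.88392 + 112.73·1.5462 + 101.67·0.68567 + 98.86·0.64656 = 450.1568.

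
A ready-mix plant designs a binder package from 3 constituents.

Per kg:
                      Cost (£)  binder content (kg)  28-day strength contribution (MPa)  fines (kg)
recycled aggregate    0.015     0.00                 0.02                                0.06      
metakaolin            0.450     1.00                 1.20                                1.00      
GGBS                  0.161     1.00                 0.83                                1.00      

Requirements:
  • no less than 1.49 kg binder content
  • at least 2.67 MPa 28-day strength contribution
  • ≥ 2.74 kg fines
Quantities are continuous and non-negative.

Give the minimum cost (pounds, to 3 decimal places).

£0.518

This is a linear program. Let x1 = kg of recycled aggregate, x2 = kg of metakaolin, x3 = kg of GGBS.
min 0.015x1 + 0.45x2 + 0.161x3 s.t.:
  1x2 + 1x3 ≥ 1.49   (binder content)
  0.02x1 + 1.2x2 + 0.83x3 ≥ 2.67   (28-day strength contribution)
  0.06x1 + 1x2 + 1x3 ≥ 2.74   (fines)
  x1, x2, x3 ≥ 0.
At the optimum only GGBS is positive (recycled aggregate, metakaolin = 0). There the 28-day strength contribution constraint is tight.
Optimal quantities: GGBS = 3.217 kg.
Objective = 0.161·3.217 = 0.51794.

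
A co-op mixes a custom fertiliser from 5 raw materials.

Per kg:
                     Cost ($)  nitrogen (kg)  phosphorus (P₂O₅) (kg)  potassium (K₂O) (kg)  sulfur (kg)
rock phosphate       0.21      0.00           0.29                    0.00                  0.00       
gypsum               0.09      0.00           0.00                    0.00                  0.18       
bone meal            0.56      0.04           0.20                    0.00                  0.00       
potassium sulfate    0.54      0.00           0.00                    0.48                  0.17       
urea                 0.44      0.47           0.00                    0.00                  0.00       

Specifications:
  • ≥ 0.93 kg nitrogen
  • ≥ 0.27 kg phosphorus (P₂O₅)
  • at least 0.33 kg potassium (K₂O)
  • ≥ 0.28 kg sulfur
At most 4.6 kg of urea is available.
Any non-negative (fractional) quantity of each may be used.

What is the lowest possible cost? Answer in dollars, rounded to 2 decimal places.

This is a linear program. Let x1 = kg of rock phosphate, x2 = kg of gypsum, x3 = kg of bone meal, x4 = kg of potassium sulfate, x5 = kg of urea.
Minimize 0.21x1 + 0.09x2 + 0.56x3 + 0.54x4 + 0.44x5 s.t.:
  0.04x3 + 0.47x5 ≥ 0.93   (nitrogen)
  0.29x1 + 0.2x3 ≥ 0.27   (phosphorus (P₂O₅))
  0.48x4 ≥ 0.33   (potassium (K₂O))
  0.18x2 + 0.17x4 ≥ 0.28   (sulfur)
  x5 ≤ 4.6
  x1, x2, x3, x4, x5 ≥ 0.
The minimum-cost mix takes nothing from bone meal — only rock phosphate, gypsum, potassium sulfate, urea. Binding constraints: nitrogen, phosphorus (P₂O₅), potassium (K₂O), sulfur.
Solving gives x1 = 0.931, x2 = 0.9062, x4 = 0.6875, x5 = 1.979.
Objective = 0.21·0.931 + 0.09·0.9062 + 0.54·0.6875 + 0.44·1.979 = 1.5191.

$1.52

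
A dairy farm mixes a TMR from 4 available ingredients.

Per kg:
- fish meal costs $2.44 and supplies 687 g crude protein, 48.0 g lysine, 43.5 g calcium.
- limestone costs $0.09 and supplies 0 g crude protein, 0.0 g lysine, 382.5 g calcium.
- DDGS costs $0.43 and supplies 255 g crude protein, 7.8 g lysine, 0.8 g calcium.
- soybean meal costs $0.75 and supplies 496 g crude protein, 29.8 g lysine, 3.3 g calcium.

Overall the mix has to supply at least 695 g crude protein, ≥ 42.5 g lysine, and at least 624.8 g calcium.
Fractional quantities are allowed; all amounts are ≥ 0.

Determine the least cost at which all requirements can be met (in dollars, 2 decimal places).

$1.22

Let x1 = kg of fish meal, x2 = kg of limestone, x3 = kg of DDGS, x4 = kg of soybean meal.
Minimise 2.44x1 + 0.09x2 + 0.43x3 + 0.75x4 s.t.:
  687x1 + 255x3 + 496x4 ≥ 695   (crude protein)
  48x1 + 7.8x3 + 29.8x4 ≥ 42.5   (lysine)
  43.5x1 + 382.5x2 + 0.8x3 + 3.3x4 ≥ 624.8   (calcium)
  x1, x2, x3, x4 ≥ 0.
The cheapest feasible vertex uses only limestone, soybean meal; fish meal, DDGS are not used. Binding constraints: lysine and calcium.
Solving gives x2 = 1.621, x4 = 1.426.
Cost = 0.09·1.621 + 0.75·1.426 = 1.2154.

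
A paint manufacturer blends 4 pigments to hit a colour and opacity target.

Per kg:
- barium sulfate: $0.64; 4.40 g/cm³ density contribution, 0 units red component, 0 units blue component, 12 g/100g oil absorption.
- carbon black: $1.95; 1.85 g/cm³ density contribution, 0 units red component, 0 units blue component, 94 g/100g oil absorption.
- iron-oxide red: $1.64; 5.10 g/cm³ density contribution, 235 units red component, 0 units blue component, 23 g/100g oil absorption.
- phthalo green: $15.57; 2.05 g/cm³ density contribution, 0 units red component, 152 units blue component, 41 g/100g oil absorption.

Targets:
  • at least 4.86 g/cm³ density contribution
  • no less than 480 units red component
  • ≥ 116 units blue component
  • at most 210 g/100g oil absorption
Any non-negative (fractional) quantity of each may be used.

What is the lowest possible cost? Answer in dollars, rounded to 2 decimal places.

Let x1 = kg of barium sulfate, x2 = kg of carbon black, x3 = kg of iron-oxide red, x4 = kg of phthalo green.
min 0.64x1 + 1.95x2 + 1.64x3 + 15.57x4 s.t.:
  4.4x1 + 1.85x2 + 5.1x3 + 2.05x4 ≥ 4.86   (density contribution)
  235x3 ≥ 480   (red component)
  152x4 ≥ 116   (blue component)
  12x1 + 94x2 + 23x3 + 41x4 ≤ 210   (oil absorption)
  x1, x2, x3, x4 ≥ 0.
At the optimum only iron-oxide red, phthalo green are positive (barium sulfate, carbon black = 0). The red component and blue component requirements are met with equality.
So iron-oxide red = 2.043 kg, phthalo green = 0.7632 kg.
Total cost: 1.64·2.043 + 15.57·0.7632 = 15.2335.

$15.23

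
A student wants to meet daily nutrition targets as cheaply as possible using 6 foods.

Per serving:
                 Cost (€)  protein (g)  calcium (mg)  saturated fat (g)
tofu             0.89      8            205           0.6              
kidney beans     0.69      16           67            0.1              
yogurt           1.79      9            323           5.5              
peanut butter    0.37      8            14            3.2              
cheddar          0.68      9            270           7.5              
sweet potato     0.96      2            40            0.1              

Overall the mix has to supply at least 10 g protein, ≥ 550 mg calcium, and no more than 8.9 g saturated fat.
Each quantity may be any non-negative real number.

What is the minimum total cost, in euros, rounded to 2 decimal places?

€1.85

Let x1 = servings of tofu, x2 = servings of kidney beans, x3 = servings of yogurt, x4 = servings of peanut butter, x5 = servings of cheddar, x6 = servings of sweet potato.
Minimise 0.89x1 + 0.69x2 + 1.79x3 + 0.37x4 + 0.68x5 + 0.96x6 with:
  8x1 + 16x2 + 9x3 + 8x4 + 9x5 + 2x6 ≥ 10   (protein)
  205x1 + 67x2 + 323x3 + 14x4 + 270x5 + 40x6 ≥ 550   (calcium)
  0.6x1 + 0.1x2 + 5.5x3 + 3.2x4 + 7.5x5 + 0.1x6 ≤ 8.9   (saturated fat)
  x1, x2, x3, x4, x5, x6 ≥ 0.
The minimum-cost mix takes nothing from kidney beans, yogurt, peanut butter, sweet potato — only tofu, cheddar. There the calcium and saturated fat constraints are tight.
Optimal quantities: tofu = 1.252 servings, cheddar = 1.087 servings.
Objective = 0.89·1.252 + 0.68·1.087 = 1.8534.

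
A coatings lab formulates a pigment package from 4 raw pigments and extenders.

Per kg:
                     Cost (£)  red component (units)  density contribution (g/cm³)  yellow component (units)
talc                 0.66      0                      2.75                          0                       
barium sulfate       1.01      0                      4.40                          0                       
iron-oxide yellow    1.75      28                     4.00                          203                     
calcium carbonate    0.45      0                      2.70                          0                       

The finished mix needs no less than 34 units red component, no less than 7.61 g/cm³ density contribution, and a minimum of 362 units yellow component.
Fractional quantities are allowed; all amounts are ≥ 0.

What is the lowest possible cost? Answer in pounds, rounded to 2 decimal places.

£3.20

Treat it as an LP. Let x1 = kg of talc, x2 = kg of barium sulfate, x3 = kg of iron-oxide yellow, x4 = kg of calcium carbonate.
Minimize 0.66x1 + 1.01x2 + 1.75x3 + 0.45x4 subject to:
  28x3 ≥ 34   (red component)
  2.75x1 + 4.4x2 + 4x3 + 2.7x4 ≥ 7.61   (density contribution)
  203x3 ≥ 362   (yellow component)
  x1, x2, x3, x4 ≥ 0.
The cheapest feasible vertex uses only iron-oxide yellow, calcium carbonate; talc, barium sulfate are not used. The density contribution and yellow component requirements are met with equality.
That vertex is x3 = 1.783, x4 = 0.1767.
Objective = 1.75·1.783 + 0.45·0.1767 = 3.1998.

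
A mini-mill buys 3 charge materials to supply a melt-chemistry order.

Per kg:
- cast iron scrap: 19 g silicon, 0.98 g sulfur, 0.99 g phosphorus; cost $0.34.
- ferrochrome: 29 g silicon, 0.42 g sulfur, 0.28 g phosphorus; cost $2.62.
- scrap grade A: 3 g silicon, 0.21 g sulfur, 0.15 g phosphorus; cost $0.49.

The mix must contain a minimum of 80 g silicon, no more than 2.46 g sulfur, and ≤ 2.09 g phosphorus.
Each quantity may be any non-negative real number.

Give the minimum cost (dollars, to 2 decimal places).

$4.98

Treat it as an LP. Let x1 = kg of cast iron scrap, x2 = kg of ferrochrome, x3 = kg of scrap grade A.
min 0.34x1 + 2.62x2 + 0.49x3 s.t.:
  19x1 + 29x2 + 3x3 ≥ 80   (silicon)
  0.98x1 + 0.42x2 + 0.21x3 ≤ 2.46   (sulfur)
  0.99x1 + 0.28x2 + 0.15x3 ≤ 2.09   (phosphorus)
  x1, x2, x3 ≥ 0.
The cheapest feasible vertex uses only cast iron scrap, ferrochrome; scrap grade A is not used. Binding constraints: silicon and phosphorus.
Solving gives x1 = 1.634, x2 = 1.688.
Total cost: 0.34·1.634 + 2.62·1.688 = 4.9781.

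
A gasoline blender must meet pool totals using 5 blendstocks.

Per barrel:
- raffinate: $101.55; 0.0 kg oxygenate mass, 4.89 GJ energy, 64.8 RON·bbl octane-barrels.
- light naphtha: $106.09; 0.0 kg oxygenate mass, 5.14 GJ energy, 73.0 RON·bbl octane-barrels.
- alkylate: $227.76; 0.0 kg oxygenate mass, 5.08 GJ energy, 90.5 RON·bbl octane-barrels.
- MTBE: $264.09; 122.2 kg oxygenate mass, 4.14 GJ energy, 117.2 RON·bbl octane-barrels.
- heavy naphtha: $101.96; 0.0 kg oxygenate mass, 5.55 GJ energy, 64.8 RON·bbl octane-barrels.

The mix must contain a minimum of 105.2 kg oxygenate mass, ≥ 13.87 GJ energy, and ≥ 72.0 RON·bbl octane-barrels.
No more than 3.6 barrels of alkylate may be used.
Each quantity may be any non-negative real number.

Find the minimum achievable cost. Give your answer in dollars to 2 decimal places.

$416.68

Let x1 = barrels of raffinate, x2 = barrels of light naphtha, x3 = barrels of alkylate, x4 = barrels of MTBE, x5 = barrels of heavy naphtha.
Minimise 101.55x1 + 106.09x2 + 227.76x3 + 264.09x4 + 101.96x5 subject to:
  122.2x4 ≥ 105.2   (oxygenate mass)
  4.89x1 + 5.14x2 + 5.08x3 + 4.14x4 + 5.55x5 ≥ 13.87   (energy)
  64.8x1 + 73x2 + 90.5x3 + 117.2x4 + 64.8x5 ≥ 72   (octane-barrels)
  x3 ≤ 3.6
  x1, x2, x3, x4, x5 ≥ 0.
The optimal basis is {MTBE, heavy naphtha}; raffinate, light naphtha, alkylate drop out. The oxygenate mass and energy requirements are met with equality.
So MTBE = 0.86088 barrels, heavy naphtha = 1.8569 barrels.
Total cost: 264.09·0.86088 + 101.96·1.8569 = 416.6793.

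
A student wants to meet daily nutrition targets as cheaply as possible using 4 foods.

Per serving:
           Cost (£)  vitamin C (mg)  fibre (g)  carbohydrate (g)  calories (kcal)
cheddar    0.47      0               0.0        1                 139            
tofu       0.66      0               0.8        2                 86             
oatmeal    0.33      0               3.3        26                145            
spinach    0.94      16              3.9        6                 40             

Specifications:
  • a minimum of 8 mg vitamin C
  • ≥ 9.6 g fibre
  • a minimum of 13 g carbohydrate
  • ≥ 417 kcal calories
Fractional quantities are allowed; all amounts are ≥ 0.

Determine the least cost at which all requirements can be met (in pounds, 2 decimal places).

Let x1 = servings of cheddar, x2 = servings of tofu, x3 = servings of oatmeal, x4 = servings of spinach.
min 0.47x1 + 0.66x2 + 0.33x3 + 0.94x4 with:
  16x4 ≥ 8   (vitamin C)
  0.8x2 + 3.3x3 + 3.9x4 ≥ 9.6   (fibre)
  1x1 + 2x2 + 26x3 + 6x4 ≥ 13   (carbohydrate)
  139x1 + 86x2 + 145x3 + 40x4 ≥ 417   (calories)
  x1, x2, x3, x4 ≥ 0.
The minimum-cost mix takes nothing from cheddar, tofu — only oatmeal, spinach. There the vitamin C and calories constraints are tight.
Optimal quantities: oatmeal = 2.738 servings, spinach = 0.5 servings.
Hence cost = 0.33·2.738 + 0.94·0.5 = £1.3735.

£1.37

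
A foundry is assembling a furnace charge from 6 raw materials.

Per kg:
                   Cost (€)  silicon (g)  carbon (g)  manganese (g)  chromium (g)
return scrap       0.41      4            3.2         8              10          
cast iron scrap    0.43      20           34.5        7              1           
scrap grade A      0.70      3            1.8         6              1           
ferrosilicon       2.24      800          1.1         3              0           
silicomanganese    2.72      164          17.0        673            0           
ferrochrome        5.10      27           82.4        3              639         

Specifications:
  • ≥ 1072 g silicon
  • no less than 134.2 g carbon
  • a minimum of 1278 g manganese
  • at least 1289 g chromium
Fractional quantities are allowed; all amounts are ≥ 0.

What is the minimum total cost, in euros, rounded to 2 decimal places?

€17.40

This is a linear program. Let x1 = kg of return scrap, x2 = kg of cast iron scrap, x3 = kg of scrap grade A, x4 = kg of ferrosilicon, x5 = kg of silicomanganese, x6 = kg of ferrochrome.
Minimize 0.41x1 + 0.43x2 + 0.7x3 + 2.24x4 + 2.72x5 + 5.1x6 with:
  4x1 + 20x2 + 3x3 + 800x4 + 164x5 + 27x6 ≥ 1072   (silicon)
  3.2x1 + 34.5x2 + 1.8x3 + 1.1x4 + 17x5 + 82.4x6 ≥ 134.2   (carbon)
  8x1 + 7x2 + 6x3 + 3x4 + 673x5 + 3x6 ≥ 1278   (manganese)
  10x1 + 1x2 + 1x3 + 639x6 ≥ 1289   (chromium)
  x1, x2, x3, x4, x5, x6 ≥ 0.
At the optimum only ferrosilicon, silicomanganese, ferrochrome are positive (return scrap, cast iron scrap, scrap grade A = 0). The silicon, manganese, chromium requirements are met with equality.
Solving gives x4 = 0.8853, x5 = 1.886, x6 = 2.017.
Objective = 2.24·0.8853 + 2.72·1.886 + 5.1·2.017 = 17.3997.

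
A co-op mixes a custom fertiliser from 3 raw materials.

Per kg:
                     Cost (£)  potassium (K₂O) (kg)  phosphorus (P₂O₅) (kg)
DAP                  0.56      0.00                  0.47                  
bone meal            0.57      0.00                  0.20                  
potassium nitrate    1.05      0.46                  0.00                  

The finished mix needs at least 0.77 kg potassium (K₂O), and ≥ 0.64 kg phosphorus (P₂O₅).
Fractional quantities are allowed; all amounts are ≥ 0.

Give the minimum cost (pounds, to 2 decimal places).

£2.52

Set it up as a linear program. Let x1 = kg of DAP, x2 = kg of bone meal, x3 = kg of potassium nitrate.
min 0.56x1 + 0.57x2 + 1.05x3 s.t.:
  0.46x3 ≥ 0.77   (potassium (K₂O))
  0.47x1 + 0.2x2 ≥ 0.64   (phosphorus (P₂O₅))
  x1, x2, x3 ≥ 0.
The minimum-cost mix takes nothing from bone meal — only DAP, potassium nitrate. The potassium (K₂O) and phosphorus (P₂O₅) requirements are met with equality.
That vertex is x1 = 1.362, x3 = 1.674.
Cost = 0.56·1.362 + 1.05·1.674 = 2.5204.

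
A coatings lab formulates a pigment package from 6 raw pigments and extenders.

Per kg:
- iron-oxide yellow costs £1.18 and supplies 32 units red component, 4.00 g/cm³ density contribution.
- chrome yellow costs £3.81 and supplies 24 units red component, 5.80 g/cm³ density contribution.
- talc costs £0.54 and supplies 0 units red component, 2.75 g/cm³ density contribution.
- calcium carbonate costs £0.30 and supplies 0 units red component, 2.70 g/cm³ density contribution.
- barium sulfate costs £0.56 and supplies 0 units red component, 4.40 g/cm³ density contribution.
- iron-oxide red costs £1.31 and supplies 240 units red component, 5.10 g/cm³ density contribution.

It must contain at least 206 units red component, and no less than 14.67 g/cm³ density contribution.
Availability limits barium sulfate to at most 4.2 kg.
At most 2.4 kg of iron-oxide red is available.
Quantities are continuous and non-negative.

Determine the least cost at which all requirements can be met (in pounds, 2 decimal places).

£2.27

Let x1 = kg of iron-oxide yellow, x2 = kg of chrome yellow, x3 = kg of talc, x4 = kg of calcium carbonate, x5 = kg of barium sulfate, x6 = kg of iron-oxide red.
Minimise 1.18x1 + 3.81x2 + 0.54x3 + 0.3x4 + 0.56x5 + 1.31x6 with:
  32x1 + 24x2 + 240x6 ≥ 206   (red component)
  4x1 + 5.8x2 + 2.75x3 + 2.7x4 + 4.4x5 + 5.1x6 ≥ 14.67   (density contribution)
  x5 ≤ 4.2
  x6 ≤ 2.4
  x1, x2, x3, x4, x5, x6 ≥ 0.
The optimal basis is {calcium carbonate, iron-oxide red}; iron-oxide yellow, chrome yellow, talc, barium sulfate drop out. The red component and density contribution requirements are met with equality.
That vertex is x4 = 3.812, x6 = 0.8583.
Total cost: 0.3·3.812 + 1.31·0.8583 = 2.2680.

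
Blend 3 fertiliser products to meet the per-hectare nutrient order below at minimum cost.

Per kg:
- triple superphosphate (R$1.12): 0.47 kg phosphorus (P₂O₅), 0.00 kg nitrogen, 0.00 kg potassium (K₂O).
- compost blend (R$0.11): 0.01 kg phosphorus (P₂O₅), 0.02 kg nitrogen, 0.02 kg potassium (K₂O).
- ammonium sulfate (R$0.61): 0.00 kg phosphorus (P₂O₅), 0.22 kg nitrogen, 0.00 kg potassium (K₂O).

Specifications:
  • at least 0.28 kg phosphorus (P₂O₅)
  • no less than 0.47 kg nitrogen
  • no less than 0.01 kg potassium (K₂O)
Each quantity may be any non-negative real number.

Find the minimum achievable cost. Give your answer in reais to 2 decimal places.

Let x1 = kg of triple superphosphate, x2 = kg of compost blend, x3 = kg of ammonium sulfate.
min 1.12x1 + 0.11x2 + 0.61x3 s.t.:
  0.47x1 + 0.01x2 ≥ 0.28   (phosphorus (P₂O₅))
  0.02x2 + 0.22x3 ≥ 0.47   (nitrogen)
  0.02x2 ≥ 0.01   (potassium (K₂O))
  x1, x2, x3 ≥ 0.
All 3 inputs are positive at the optimum. There the phosphorus (P₂O₅), nitrogen, potassium (K₂O) constraints are tight.
So triple superphosphate = 0.5851 kg, compost blend = 0.5 kg, ammonium sulfate = 2.091 kg.
Total cost: 1.12·0.5851 + 0.11·0.5 + 0.61·2.091 = 1.9858.

R$1.99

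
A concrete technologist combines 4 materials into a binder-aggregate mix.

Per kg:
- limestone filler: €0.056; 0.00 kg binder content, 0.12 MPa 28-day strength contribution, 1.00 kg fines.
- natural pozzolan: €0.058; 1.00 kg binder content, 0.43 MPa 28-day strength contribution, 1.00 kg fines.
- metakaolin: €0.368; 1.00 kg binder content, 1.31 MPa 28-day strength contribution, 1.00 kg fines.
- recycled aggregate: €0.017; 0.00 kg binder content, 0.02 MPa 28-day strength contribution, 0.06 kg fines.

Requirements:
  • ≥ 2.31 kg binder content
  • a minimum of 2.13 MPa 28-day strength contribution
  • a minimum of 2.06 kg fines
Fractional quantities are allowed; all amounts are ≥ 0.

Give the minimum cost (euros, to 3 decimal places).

€0.287

Treat it as an LP. Let x1 = kg of limestone filler, x2 = kg of natural pozzolan, x3 = kg of metakaolin, x4 = kg of recycled aggregate.
Minimize 0.056x1 + 0.058x2 + 0.368x3 + 0.017x4 with:
  1x2 + 1x3 ≥ 2.31   (binder content)
  0.12x1 + 0.43x2 + 1.31x3 + 0.02x4 ≥ 2.13   (28-day strength contribution)
  1x1 + 1x2 + 1x3 + 0.06x4 ≥ 2.06   (fines)
  x1, x2, x3, x4 ≥ 0.
The optimal basis is {natural pozzolan}; limestone filler, metakaolin, recycled aggregate drop out. The 28-day strength contribution requirement is met with equality.
So natural pozzolan = 4.953 kg.
Hence cost = 0.058·4.953 = €0.28727.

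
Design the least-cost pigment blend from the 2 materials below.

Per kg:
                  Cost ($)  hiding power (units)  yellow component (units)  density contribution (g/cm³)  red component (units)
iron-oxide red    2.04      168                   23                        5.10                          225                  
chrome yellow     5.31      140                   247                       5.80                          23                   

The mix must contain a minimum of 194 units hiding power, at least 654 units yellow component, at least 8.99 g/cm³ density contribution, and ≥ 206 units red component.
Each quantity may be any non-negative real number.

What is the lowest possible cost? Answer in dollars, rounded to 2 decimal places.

Let x1 = kg of iron-oxide red, x2 = kg of chrome yellow.
min 2.04x1 + 5.31x2 s.t.:
  168x1 + 140x2 ≥ 194   (hiding power)
  23x1 + 247x2 ≥ 654   (yellow component)
  5.1x1 + 5.8x2 ≥ 8.99   (density contribution)
  225x1 + 23x2 ≥ 206   (red component)
  x1, x2 ≥ 0.
Both inputs are positive at the optimum. Binding constraints: yellow component and red component.
Optimal quantities: iron-oxide red = 0.6511 kg, chrome yellow = 2.587 kg.
Total cost: 2.04·0.6511 + 5.31·2.587 = 15.0652.

$15.07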